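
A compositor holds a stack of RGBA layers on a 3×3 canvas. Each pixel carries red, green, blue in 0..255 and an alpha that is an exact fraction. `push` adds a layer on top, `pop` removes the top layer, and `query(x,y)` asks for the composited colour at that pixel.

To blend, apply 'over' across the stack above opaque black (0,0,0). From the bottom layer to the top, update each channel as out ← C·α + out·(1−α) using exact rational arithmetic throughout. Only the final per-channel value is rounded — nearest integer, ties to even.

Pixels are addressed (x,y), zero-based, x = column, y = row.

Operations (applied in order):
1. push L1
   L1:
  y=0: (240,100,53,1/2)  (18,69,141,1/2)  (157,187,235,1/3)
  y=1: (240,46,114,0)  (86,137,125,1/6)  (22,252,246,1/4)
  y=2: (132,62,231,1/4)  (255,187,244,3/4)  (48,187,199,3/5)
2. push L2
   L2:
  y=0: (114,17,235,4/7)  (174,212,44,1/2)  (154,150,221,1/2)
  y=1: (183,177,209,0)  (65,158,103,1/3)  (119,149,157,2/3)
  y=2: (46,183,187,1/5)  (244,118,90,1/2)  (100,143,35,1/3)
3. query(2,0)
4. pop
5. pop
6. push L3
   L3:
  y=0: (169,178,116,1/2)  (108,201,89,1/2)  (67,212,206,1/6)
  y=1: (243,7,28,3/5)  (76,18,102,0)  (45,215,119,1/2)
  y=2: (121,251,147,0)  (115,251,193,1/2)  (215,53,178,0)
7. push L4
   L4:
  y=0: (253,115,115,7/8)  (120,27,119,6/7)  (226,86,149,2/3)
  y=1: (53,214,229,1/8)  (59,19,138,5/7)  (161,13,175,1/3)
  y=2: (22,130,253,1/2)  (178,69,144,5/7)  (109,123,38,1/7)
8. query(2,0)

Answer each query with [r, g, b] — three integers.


(2,0) stack=L1,L2; from [0,0,0]:
L1 α=1/3: [157/3, 187/3, 235/3]
L2 α=1/2: [619/6, 637/6, 449/3]
→ [103, 106, 150]

query (2,0) [L3,L4] — begin 0,0,0
+L3 (α=1/6) → [67/6, 106/3, 103/3]
+L4 (α=2/3) → [2779/18, 622/9, 997/9]
rounded: [154, 69, 111]


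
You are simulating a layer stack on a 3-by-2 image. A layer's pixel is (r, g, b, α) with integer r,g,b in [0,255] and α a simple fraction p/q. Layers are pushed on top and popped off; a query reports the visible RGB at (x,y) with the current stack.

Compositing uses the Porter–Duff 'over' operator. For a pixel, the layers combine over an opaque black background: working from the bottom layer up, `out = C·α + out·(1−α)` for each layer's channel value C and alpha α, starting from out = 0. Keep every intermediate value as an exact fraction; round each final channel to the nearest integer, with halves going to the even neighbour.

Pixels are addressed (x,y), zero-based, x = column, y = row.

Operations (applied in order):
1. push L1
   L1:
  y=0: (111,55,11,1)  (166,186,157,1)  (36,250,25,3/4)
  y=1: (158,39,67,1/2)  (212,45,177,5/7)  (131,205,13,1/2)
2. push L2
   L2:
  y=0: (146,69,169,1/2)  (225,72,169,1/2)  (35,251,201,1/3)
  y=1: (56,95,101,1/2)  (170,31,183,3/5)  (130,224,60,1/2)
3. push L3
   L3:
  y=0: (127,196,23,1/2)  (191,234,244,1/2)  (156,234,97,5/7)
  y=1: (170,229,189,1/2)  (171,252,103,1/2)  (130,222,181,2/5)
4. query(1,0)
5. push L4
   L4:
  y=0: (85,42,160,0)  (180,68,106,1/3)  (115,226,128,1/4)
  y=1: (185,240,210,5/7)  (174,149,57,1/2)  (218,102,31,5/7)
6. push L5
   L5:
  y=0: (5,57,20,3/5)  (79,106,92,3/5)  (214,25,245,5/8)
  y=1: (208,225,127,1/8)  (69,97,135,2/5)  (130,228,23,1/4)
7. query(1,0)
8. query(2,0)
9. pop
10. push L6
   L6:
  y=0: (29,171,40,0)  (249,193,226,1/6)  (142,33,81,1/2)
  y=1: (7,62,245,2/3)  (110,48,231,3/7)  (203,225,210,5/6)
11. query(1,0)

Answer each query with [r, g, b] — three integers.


(1,0) stack=L1,L2,L3; from [0,0,0]:
L1 α=1: [166, 186, 157]
L2 α=1/2: [391/2, 129, 163]
L3 α=1/2: [773/4, 363/2, 407/2]
rounded: [193, 182, 204]

query (1,0) [L1,L2,L3,L4,L5] — begin 0,0,0
L1 α=1: [166, 186, 157]
L2 α=1/2: [391/2, 129, 163]
L3 α=1/2: [773/4, 363/2, 407/2]
L4 α=1/3: [1133/6, 431/3, 171]
L5 α=3/5: [1844/15, 1816/15, 618/5]
rounded: [123, 121, 124]

at x=2,y=0 over L1,L2,L3,L4,L5:
+L1 (α=3/4) → [27, 375/2, 75/4]
+L2 (α=1/3) → [89/3, 626/3, 159/2]
+L3 (α=5/7) → [2518/21, 4762/21, 92]
+L4 (α=1/4) → [3323/28, 1586/7, 101]
+L5 (α=5/8) → [39929/224, 5633/56, 191]
→ [178, 101, 191]

query (1,0) [L1,L2,L3,L4,L6] — begin 0,0,0
+L1 (α=1) → [166, 186, 157]
+L2 (α=1/2) → [391/2, 129, 163]
+L3 (α=1/2) → [773/4, 363/2, 407/2]
+L4 (α=1/3) → [1133/6, 431/3, 171]
+L6 (α=1/6) → [7159/36, 1367/9, 1081/6]
→ [199, 152, 180]


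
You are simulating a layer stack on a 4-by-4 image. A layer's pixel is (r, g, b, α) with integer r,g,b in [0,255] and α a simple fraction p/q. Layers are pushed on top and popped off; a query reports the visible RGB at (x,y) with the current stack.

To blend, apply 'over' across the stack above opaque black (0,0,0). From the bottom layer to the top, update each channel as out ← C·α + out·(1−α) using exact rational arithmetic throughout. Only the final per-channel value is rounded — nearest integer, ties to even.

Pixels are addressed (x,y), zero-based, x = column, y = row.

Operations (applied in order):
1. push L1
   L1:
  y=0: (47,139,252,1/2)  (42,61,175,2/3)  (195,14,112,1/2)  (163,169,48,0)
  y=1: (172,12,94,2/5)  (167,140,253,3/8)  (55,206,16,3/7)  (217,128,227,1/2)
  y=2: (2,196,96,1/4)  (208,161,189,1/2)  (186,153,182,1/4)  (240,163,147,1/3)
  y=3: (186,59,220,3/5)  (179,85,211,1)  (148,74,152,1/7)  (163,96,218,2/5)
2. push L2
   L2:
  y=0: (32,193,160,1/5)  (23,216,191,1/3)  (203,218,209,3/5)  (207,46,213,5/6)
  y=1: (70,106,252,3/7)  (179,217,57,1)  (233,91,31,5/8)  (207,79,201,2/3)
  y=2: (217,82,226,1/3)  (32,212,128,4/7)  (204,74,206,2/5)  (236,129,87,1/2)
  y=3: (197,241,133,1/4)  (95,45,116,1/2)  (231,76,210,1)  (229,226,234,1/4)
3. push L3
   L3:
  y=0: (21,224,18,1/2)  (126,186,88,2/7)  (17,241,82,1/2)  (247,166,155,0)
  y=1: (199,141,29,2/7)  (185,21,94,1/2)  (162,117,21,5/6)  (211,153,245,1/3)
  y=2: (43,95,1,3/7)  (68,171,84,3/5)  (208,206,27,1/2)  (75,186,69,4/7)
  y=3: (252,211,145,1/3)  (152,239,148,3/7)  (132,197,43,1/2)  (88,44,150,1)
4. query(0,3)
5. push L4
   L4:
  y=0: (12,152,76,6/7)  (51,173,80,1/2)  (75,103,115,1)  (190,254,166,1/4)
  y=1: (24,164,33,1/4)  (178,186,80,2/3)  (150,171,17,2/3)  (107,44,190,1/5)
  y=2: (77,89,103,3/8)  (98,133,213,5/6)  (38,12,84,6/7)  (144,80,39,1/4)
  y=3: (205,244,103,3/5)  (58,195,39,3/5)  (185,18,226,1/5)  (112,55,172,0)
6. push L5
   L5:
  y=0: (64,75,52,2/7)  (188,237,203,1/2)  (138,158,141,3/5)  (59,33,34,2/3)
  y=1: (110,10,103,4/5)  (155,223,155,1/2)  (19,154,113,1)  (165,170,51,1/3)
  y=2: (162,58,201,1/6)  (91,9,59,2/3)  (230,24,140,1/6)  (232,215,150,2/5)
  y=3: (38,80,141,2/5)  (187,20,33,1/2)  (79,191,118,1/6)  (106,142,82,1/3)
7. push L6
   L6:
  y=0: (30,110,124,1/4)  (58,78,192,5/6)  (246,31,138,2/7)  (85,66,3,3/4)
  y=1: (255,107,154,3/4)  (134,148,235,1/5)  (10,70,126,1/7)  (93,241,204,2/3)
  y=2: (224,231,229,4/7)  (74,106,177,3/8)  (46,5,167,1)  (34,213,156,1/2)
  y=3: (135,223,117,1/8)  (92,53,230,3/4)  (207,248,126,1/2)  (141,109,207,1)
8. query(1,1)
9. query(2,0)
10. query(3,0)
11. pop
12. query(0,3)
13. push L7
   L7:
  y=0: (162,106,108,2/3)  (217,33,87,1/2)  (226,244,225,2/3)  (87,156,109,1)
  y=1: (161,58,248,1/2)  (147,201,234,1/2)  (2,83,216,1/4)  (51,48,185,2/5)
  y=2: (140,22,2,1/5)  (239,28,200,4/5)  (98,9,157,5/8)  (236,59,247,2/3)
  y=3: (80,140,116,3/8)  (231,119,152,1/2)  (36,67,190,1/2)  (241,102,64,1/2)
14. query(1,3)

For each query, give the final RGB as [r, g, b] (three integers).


at x=0,y=3 over L1,L2,L3:
after L1 α=3/5: [558/5, 177/5, 132]
after L2 α=1/4: [2659/20, 434/5, 529/4]
after L3 α=1/3: [5179/30, 641/5, 273/2]
→ [173, 128, 136]

query (1,1) [L1,L2,L3,L4,L5,L6] — begin 0,0,0
after L1 α=3/8: [501/8, 105/2, 759/8]
after L2 α=1: [179, 217, 57]
after L3 α=1/2: [182, 119, 151/2]
after L4 α=2/3: [538/3, 491/3, 157/2]
after L5 α=1/2: [1003/6, 580/3, 467/4]
after L6 α=1/5: [2408/15, 2764/15, 702/5]
rounded: [161, 184, 140]

query (2,0) [L1,L2,L3,L4,L5,L6] — begin 0,0,0
+L1 (α=1/2) → [195/2, 7, 56]
+L2 (α=3/5) → [804/5, 668/5, 739/5]
+L3 (α=1/2) → [889/10, 1873/10, 1149/10]
+L4 (α=1) → [75, 103, 115]
+L5 (α=3/5) → [564/5, 136, 653/5]
+L6 (α=2/7) → [1056/7, 106, 929/7]
= [151, 106, 133]

query (3,0) [L1,L2,L3,L4,L5,L6] — begin 0,0,0
L1 α=0: [0, 0, 0]
L2 α=5/6: [345/2, 115/3, 355/2]
L3 α=0: [345/2, 115/3, 355/2]
L4 α=1/4: [1415/8, 369/4, 1397/8]
L5 α=2/3: [2359/24, 211/4, 647/8]
L6 α=3/4: [8479/96, 1003/16, 719/32]
rounded: [88, 63, 22]

query (0,3) [L1,L2,L3,L4,L5] — begin 0,0,0
+L1 (α=3/5) → [558/5, 177/5, 132]
+L2 (α=1/4) → [2659/20, 434/5, 529/4]
+L3 (α=1/3) → [5179/30, 641/5, 273/2]
+L4 (α=3/5) → [14404/75, 4942/25, 582/5]
+L5 (α=2/5) → [16304/125, 18826/125, 3156/25]
= [130, 151, 126]

(1,3) stack=L1,L2,L3,L4,L5,L7; from [0,0,0]:
after L1 α=1: [179, 85, 211]
after L2 α=1/2: [137, 65, 327/2]
after L3 α=3/7: [1004/7, 977/7, 1098/7]
after L4 α=3/5: [3226/35, 6049/35, 603/7]
after L5 α=1/2: [9771/70, 6749/70, 417/7]
after L7 α=1/2: [25941/140, 15079/140, 1481/14]
rounded: [185, 108, 106]


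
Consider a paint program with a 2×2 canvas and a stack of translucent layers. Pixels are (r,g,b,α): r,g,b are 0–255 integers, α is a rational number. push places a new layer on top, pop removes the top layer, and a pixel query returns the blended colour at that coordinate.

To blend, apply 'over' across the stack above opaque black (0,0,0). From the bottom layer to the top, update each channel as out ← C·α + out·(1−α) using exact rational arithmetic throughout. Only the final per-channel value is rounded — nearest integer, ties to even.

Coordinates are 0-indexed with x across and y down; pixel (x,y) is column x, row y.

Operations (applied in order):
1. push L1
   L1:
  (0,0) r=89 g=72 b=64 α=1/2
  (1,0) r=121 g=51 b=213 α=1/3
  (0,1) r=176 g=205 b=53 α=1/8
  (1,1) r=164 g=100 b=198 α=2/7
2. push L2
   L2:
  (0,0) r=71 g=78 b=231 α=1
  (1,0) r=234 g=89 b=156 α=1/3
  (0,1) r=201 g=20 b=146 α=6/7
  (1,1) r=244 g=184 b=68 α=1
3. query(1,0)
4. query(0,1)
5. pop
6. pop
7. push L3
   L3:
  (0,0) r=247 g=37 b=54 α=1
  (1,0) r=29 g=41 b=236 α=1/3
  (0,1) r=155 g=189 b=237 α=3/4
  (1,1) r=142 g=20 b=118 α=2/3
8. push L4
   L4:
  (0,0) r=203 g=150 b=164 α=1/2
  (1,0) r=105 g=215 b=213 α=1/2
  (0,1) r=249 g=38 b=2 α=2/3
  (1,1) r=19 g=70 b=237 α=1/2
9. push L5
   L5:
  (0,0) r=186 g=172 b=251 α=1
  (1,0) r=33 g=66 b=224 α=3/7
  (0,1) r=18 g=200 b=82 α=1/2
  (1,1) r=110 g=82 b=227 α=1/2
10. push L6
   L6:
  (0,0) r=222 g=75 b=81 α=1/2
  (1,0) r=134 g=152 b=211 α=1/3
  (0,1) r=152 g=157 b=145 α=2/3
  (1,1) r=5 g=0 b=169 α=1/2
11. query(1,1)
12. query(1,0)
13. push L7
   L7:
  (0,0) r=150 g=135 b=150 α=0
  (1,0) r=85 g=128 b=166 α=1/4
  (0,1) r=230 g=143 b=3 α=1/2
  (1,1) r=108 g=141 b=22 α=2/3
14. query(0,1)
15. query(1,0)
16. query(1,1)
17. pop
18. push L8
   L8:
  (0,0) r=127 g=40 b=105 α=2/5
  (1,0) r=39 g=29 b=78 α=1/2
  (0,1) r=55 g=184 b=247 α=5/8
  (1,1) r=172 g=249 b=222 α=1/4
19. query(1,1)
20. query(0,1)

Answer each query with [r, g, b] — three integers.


at x=1,y=0 over L1,L2:
after L1 α=1/3: [121/3, 17, 71]
after L2 α=1/3: [944/9, 41, 298/3]
→ [105, 41, 99]

at x=0,y=1 over L1,L2:
L1 α=1/8: [22, 205/8, 53/8]
L2 α=6/7: [1228/7, 1165/56, 7061/56]
→ [175, 21, 126]

at x=1,y=1 over L3,L4,L5,L6:
+L3 (α=2/3) → [284/3, 40/3, 236/3]
+L4 (α=1/2) → [341/6, 125/3, 947/6]
+L5 (α=1/2) → [1001/12, 371/6, 2309/12]
+L6 (α=1/2) → [1061/24, 371/12, 4337/24]
= [44, 31, 181]

query (1,0) [L3,L4,L5,L6] — begin 0,0,0
L3 α=1/3: [29/3, 41/3, 236/3]
L4 α=1/2: [172/3, 343/3, 875/6]
L5 α=3/7: [985/21, 1966/21, 538/3]
L6 α=1/3: [4784/63, 7124/63, 1709/9]
= [76, 113, 190]

query (0,1) [L3,L4,L5,L6,L7] — begin 0,0,0
L3 α=3/4: [465/4, 567/4, 711/4]
L4 α=2/3: [819/4, 871/12, 727/12]
L5 α=1/2: [891/8, 3271/24, 1711/24]
L6 α=2/3: [3323/24, 10807/72, 8671/72]
L7 α=1/2: [8843/48, 21103/144, 8887/144]
= [184, 147, 62]

(1,0) stack=L3,L4,L5,L6,L7; from [0,0,0]:
after L3 α=1/3: [29/3, 41/3, 236/3]
after L4 α=1/2: [172/3, 343/3, 875/6]
after L5 α=3/7: [985/21, 1966/21, 538/3]
after L6 α=1/3: [4784/63, 7124/63, 1709/9]
after L7 α=1/4: [6569/84, 2453/21, 2207/12]
= [78, 117, 184]

query (1,1) [L3,L4,L5,L6,L7] — begin 0,0,0
after L3 α=2/3: [284/3, 40/3, 236/3]
after L4 α=1/2: [341/6, 125/3, 947/6]
after L5 α=1/2: [1001/12, 371/6, 2309/12]
after L6 α=1/2: [1061/24, 371/12, 4337/24]
after L7 α=2/3: [6245/72, 3755/36, 5393/72]
→ [87, 104, 75]

(1,1) stack=L3,L4,L5,L6,L8; from [0,0,0]:
after L3 α=2/3: [284/3, 40/3, 236/3]
after L4 α=1/2: [341/6, 125/3, 947/6]
after L5 α=1/2: [1001/12, 371/6, 2309/12]
after L6 α=1/2: [1061/24, 371/12, 4337/24]
after L8 α=1/4: [2437/32, 1367/16, 6113/32]
→ [76, 85, 191]

(0,1) stack=L3,L4,L5,L6,L8; from [0,0,0]:
+L3 (α=3/4) → [465/4, 567/4, 711/4]
+L4 (α=2/3) → [819/4, 871/12, 727/12]
+L5 (α=1/2) → [891/8, 3271/24, 1711/24]
+L6 (α=2/3) → [3323/24, 10807/72, 8671/72]
+L8 (α=5/8) → [5523/64, 32887/192, 38311/192]
rounded: [86, 171, 200]


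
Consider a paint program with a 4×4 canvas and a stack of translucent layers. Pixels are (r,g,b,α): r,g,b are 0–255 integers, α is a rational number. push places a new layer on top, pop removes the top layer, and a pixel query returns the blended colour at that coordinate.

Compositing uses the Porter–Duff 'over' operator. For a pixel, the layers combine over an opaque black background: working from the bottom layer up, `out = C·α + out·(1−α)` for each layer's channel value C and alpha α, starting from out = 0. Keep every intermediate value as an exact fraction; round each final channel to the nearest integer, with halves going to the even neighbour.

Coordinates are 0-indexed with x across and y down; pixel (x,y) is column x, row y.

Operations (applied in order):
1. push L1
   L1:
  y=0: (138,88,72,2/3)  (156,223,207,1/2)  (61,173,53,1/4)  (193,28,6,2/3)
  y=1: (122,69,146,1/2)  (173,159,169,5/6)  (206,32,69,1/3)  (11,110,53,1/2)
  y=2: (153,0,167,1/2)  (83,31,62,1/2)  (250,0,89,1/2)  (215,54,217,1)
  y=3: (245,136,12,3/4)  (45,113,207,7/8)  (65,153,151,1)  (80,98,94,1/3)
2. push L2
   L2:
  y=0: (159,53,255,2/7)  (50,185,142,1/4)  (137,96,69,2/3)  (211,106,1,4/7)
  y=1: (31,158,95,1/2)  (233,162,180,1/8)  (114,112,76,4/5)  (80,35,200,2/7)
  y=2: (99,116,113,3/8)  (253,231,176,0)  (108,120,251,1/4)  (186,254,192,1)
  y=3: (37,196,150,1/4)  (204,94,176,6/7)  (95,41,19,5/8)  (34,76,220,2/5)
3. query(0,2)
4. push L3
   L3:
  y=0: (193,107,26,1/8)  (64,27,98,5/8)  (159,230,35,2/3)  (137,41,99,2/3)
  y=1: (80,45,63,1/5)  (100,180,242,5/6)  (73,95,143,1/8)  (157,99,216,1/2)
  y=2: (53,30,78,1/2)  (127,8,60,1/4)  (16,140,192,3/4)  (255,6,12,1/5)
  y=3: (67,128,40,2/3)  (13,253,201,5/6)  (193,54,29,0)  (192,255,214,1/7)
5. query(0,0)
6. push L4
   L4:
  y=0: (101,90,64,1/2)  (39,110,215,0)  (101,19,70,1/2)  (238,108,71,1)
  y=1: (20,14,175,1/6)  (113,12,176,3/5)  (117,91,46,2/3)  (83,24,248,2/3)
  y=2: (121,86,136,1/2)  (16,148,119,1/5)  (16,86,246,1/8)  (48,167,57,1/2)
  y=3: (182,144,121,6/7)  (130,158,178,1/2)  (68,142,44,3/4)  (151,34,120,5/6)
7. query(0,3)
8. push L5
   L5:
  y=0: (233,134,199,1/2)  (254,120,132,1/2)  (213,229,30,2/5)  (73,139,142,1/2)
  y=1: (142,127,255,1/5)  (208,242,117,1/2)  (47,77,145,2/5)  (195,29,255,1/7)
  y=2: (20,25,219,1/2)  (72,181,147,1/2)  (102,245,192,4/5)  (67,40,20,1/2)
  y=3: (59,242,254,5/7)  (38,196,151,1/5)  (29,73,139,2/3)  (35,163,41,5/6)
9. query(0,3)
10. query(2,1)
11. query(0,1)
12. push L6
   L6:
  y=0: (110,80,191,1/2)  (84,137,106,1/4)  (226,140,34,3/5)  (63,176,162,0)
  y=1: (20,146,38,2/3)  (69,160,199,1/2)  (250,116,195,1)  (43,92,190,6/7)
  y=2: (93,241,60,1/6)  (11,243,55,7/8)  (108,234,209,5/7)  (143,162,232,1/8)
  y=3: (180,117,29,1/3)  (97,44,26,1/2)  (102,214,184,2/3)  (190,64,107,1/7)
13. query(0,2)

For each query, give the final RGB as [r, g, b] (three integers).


query (0,2) [L1,L2] — begin 0,0,0
L1 α=1/2: [153/2, 0, 167/2]
L2 α=3/8: [1359/16, 87/2, 1513/16]
→ [85, 44, 95]

(0,0) stack=L1,L2,L3; from [0,0,0]:
after L1 α=2/3: [92, 176/3, 48]
after L2 α=2/7: [778/7, 1198/21, 750/7]
after L3 α=1/8: [971/8, 1519/24, 97]
rounded: [121, 63, 97]

(0,3) stack=L1,L2,L3,L4; from [0,0,0]:
+L1 (α=3/4) → [735/4, 102, 9]
+L2 (α=1/4) → [2353/16, 251/2, 177/4]
+L3 (α=2/3) → [1499/16, 763/6, 497/12]
+L4 (α=6/7) → [18971/112, 5947/42, 9209/84]
→ [169, 142, 110]

query (0,3) [L1,L2,L3,L4,L5] — begin 0,0,0
+L1 (α=3/4) → [735/4, 102, 9]
+L2 (α=1/4) → [2353/16, 251/2, 177/4]
+L3 (α=2/3) → [1499/16, 763/6, 497/12]
+L4 (α=6/7) → [18971/112, 5947/42, 9209/84]
+L5 (α=5/7) → [35491/392, 31357/147, 62549/294]
= [91, 213, 213]

query (2,1) [L1,L2,L3,L4,L5] — begin 0,0,0
+L1 (α=1/3) → [206/3, 32/3, 23]
+L2 (α=4/5) → [1574/15, 1376/15, 327/5]
+L3 (α=1/8) → [12113/120, 11057/120, 751/10]
+L4 (α=2/3) → [40193/360, 32897/360, 557/10]
+L5 (α=2/5) → [51473/600, 51377/600, 4571/50]
→ [86, 86, 91]

at x=0,y=1 over L1,L2,L3,L4,L5:
L1 α=1/2: [61, 69/2, 73]
L2 α=1/2: [46, 385/4, 84]
L3 α=1/5: [264/5, 86, 399/5]
L4 α=1/6: [142/3, 74, 287/3]
L5 α=1/5: [994/15, 423/5, 1913/15]
rounded: [66, 85, 128]

(0,2) stack=L1,L2,L3,L4,L5,L6; from [0,0,0]:
L1 α=1/2: [153/2, 0, 167/2]
L2 α=3/8: [1359/16, 87/2, 1513/16]
L3 α=1/2: [2207/32, 147/4, 2761/32]
L4 α=1/2: [6079/64, 491/8, 7113/64]
L5 α=1/2: [7359/128, 691/16, 21129/128]
L6 α=1/6: [16233/256, 2437/32, 37775/256]
→ [63, 76, 148]


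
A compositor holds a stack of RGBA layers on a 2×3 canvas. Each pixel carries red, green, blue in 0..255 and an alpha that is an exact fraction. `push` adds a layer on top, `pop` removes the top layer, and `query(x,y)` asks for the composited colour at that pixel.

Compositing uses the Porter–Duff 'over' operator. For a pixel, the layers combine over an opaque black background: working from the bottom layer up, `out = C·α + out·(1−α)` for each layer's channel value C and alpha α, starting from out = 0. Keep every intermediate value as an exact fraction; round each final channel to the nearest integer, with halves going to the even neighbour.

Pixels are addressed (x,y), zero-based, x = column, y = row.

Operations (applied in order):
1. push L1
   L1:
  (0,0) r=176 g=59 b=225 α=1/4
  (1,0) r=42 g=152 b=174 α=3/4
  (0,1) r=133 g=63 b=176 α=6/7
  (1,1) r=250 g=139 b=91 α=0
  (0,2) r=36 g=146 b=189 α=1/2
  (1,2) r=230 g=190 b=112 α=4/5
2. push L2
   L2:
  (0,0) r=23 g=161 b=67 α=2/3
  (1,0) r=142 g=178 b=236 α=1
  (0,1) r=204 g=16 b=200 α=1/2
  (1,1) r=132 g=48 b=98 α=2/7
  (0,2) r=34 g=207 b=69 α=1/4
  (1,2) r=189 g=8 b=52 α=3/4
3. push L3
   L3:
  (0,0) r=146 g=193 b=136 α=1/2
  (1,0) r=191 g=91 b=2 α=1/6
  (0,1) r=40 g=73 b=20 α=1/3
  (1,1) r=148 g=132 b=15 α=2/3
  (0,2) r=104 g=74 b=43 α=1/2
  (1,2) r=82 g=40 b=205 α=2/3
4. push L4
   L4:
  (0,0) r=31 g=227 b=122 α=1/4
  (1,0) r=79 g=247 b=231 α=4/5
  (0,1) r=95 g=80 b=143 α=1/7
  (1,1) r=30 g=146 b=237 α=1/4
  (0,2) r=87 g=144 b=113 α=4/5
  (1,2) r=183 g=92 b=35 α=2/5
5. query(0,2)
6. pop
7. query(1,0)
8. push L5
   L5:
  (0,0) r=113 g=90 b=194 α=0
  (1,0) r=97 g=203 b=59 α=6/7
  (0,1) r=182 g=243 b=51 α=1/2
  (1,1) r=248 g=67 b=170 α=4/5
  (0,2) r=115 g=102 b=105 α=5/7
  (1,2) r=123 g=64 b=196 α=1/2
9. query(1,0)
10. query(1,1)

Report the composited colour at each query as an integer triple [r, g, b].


query (0,2) [L1,L2,L3,L4] — begin 0,0,0
after L1 α=1/2: [18, 73, 189/2]
after L2 α=1/4: [22, 213/2, 705/8]
after L3 α=1/2: [63, 361/4, 1049/16]
after L4 α=4/5: [411/5, 533/4, 8281/80]
→ [82, 133, 104]

(1,0) stack=L1,L2,L3; from [0,0,0]:
after L1 α=3/4: [63/2, 114, 261/2]
after L2 α=1: [142, 178, 236]
after L3 α=1/6: [901/6, 327/2, 197]
rounded: [150, 164, 197]

(1,0) stack=L1,L2,L3,L5; from [0,0,0]:
+L1 (α=3/4) → [63/2, 114, 261/2]
+L2 (α=1) → [142, 178, 236]
+L3 (α=1/6) → [901/6, 327/2, 197]
+L5 (α=6/7) → [4393/42, 2763/14, 551/7]
= [105, 197, 79]

at x=1,y=1 over L1,L2,L3,L5:
L1 α=0: [0, 0, 0]
L2 α=2/7: [264/7, 96/7, 28]
L3 α=2/3: [2336/21, 648/7, 58/3]
L5 α=4/5: [23168/105, 2524/35, 2098/15]
= [221, 72, 140]


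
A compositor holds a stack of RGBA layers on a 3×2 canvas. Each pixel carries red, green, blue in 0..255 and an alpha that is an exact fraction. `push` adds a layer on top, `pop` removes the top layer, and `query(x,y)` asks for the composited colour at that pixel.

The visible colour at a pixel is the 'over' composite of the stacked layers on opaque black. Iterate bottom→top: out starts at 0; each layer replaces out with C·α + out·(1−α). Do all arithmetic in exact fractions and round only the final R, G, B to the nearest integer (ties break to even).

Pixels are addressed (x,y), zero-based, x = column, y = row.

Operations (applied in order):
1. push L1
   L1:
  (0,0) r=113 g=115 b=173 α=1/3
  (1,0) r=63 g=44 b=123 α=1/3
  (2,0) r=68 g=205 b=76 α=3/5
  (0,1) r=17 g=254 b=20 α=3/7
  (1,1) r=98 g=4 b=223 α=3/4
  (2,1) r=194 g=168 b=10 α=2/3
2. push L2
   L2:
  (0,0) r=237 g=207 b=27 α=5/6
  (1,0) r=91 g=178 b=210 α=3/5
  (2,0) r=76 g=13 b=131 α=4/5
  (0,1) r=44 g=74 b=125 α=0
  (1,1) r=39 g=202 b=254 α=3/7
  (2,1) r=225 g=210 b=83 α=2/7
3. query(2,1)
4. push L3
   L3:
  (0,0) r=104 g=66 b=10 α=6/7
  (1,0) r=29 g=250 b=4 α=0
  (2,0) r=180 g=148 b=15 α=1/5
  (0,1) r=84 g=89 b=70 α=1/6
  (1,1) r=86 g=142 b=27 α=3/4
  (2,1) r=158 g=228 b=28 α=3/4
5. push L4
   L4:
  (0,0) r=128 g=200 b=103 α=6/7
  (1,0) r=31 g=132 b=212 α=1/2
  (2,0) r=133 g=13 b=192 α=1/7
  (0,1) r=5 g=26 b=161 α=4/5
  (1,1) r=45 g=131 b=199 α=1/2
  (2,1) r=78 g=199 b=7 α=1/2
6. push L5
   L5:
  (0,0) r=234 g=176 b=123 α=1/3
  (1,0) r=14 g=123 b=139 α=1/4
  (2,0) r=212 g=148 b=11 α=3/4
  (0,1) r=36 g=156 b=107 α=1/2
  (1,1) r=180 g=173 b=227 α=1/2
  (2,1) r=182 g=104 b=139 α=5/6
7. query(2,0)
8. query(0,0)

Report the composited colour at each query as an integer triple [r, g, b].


(2,1) stack=L1,L2; from [0,0,0]:
+L1 (α=2/3) → [388/3, 112, 20/3]
+L2 (α=2/7) → [470/3, 140, 598/21]
rounded: [157, 140, 28]

at x=2,y=0 over L1,L2,L3,L4,L5:
after L1 α=3/5: [204/5, 123, 228/5]
after L2 α=4/5: [1724/25, 35, 2848/25]
after L3 α=1/5: [11396/125, 288/5, 11767/125]
after L4 α=1/7: [12143/125, 1793/35, 94602/875]
after L5 α=3/4: [91643/500, 17333/140, 123477/3500]
rounded: [183, 124, 35]

(0,0) stack=L1,L2,L3,L4,L5; from [0,0,0]:
after L1 α=1/3: [113/3, 115/3, 173/3]
after L2 α=5/6: [1834/9, 1610/9, 289/9]
after L3 α=6/7: [7450/63, 5174/63, 829/63]
after L4 α=6/7: [55834/441, 80774/441, 39763/441]
after L5 α=1/3: [214862/1323, 239164/1323, 133769/1323]
rounded: [162, 181, 101]


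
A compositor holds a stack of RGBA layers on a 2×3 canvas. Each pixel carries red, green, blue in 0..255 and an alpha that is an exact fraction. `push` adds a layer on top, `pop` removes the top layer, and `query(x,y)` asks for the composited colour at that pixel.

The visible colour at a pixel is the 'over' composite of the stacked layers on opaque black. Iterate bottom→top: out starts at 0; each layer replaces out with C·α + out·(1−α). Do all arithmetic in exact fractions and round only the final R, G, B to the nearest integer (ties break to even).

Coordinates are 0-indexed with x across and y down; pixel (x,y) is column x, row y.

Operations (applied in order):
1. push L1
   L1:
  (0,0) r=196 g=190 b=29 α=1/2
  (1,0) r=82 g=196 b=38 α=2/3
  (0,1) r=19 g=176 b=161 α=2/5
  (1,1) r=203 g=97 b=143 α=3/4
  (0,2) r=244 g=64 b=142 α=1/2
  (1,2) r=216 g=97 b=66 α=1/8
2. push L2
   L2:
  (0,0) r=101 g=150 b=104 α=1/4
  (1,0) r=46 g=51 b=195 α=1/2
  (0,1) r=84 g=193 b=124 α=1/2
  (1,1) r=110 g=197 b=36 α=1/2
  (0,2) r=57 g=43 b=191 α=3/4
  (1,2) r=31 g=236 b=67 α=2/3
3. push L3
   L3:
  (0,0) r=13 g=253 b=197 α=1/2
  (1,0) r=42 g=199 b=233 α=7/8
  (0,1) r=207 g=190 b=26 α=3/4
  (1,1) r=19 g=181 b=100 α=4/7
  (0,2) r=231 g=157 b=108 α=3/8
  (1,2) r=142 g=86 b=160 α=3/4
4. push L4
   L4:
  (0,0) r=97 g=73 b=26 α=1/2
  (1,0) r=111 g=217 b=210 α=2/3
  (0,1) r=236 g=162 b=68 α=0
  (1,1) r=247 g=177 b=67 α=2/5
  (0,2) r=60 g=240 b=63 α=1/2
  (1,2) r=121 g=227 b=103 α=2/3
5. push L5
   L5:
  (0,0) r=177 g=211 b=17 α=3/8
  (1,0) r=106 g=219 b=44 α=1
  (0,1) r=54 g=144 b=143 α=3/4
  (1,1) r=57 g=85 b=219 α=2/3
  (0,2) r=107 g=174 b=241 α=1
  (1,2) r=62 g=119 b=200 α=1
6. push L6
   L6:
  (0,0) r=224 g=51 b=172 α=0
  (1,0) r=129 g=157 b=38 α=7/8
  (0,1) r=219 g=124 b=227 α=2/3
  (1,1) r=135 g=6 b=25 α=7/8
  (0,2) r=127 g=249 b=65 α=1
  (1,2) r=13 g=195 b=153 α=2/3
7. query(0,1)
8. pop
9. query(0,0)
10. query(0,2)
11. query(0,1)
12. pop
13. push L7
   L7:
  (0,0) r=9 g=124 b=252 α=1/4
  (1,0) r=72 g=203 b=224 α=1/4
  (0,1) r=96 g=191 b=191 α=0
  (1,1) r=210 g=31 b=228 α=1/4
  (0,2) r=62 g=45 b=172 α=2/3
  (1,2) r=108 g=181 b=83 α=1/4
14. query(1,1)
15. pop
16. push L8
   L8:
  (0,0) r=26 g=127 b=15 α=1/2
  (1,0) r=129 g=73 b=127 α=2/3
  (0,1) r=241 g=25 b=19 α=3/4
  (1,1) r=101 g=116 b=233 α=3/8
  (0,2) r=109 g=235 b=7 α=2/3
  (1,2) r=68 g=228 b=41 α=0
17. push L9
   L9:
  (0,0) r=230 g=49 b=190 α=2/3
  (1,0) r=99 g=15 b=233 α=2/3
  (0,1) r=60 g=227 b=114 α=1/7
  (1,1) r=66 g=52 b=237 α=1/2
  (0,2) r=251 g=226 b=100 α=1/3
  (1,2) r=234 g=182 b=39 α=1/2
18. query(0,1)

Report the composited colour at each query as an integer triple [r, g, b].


query (0,1) [L1,L2,L3,L4,L5,L6] — begin 0,0,0
+L1 (α=2/5) → [38/5, 352/5, 322/5]
+L2 (α=1/2) → [229/5, 1317/10, 471/5]
+L3 (α=3/4) → [1667/10, 7017/40, 861/20]
+L4 (α=0) → [1667/10, 7017/40, 861/20]
+L5 (α=3/4) → [3287/40, 24297/160, 9441/80]
+L6 (α=2/3) → [20807/120, 63977/480, 45761/240]
rounded: [173, 133, 191]

query (0,0) [L1,L2,L3,L4,L5] — begin 0,0,0
L1 α=1/2: [98, 95, 29/2]
L2 α=1/4: [395/4, 435/4, 295/8]
L3 α=1/2: [447/8, 1447/8, 1871/16]
L4 α=1/2: [1223/16, 2031/16, 2287/32]
L5 α=3/8: [14611/128, 20283/128, 13067/256]
rounded: [114, 158, 51]

query (0,2) [L1,L2,L3,L4,L5] — begin 0,0,0
+L1 (α=1/2) → [122, 32, 71]
+L2 (α=3/4) → [293/4, 161/4, 161]
+L3 (α=3/8) → [4237/32, 2689/32, 1129/8]
+L4 (α=1/2) → [6157/64, 10369/64, 1633/16]
+L5 (α=1) → [107, 174, 241]
= [107, 174, 241]

at x=0,y=1 over L1,L2,L3,L4,L5:
after L1 α=2/5: [38/5, 352/5, 322/5]
after L2 α=1/2: [229/5, 1317/10, 471/5]
after L3 α=3/4: [1667/10, 7017/40, 861/20]
after L4 α=0: [1667/10, 7017/40, 861/20]
after L5 α=3/4: [3287/40, 24297/160, 9441/80]
→ [82, 152, 118]

query (1,1) [L1,L2,L3,L4,L7] — begin 0,0,0
L1 α=3/4: [609/4, 291/4, 429/4]
L2 α=1/2: [1049/8, 1079/8, 573/8]
L3 α=4/7: [3755/56, 9029/56, 4919/56]
L4 α=2/5: [38929/280, 46911/280, 22261/280]
L7 α=1/4: [175587/1120, 149413/1120, 130623/1120]
→ [157, 133, 117]

query (0,1) [L1,L2,L3,L4,L8,L9] — begin 0,0,0
L1 α=2/5: [38/5, 352/5, 322/5]
L2 α=1/2: [229/5, 1317/10, 471/5]
L3 α=3/4: [1667/10, 7017/40, 861/20]
L4 α=0: [1667/10, 7017/40, 861/20]
L8 α=3/4: [8897/40, 10017/160, 2001/80]
L9 α=1/7: [27891/140, 48211/560, 1509/40]
= [199, 86, 38]


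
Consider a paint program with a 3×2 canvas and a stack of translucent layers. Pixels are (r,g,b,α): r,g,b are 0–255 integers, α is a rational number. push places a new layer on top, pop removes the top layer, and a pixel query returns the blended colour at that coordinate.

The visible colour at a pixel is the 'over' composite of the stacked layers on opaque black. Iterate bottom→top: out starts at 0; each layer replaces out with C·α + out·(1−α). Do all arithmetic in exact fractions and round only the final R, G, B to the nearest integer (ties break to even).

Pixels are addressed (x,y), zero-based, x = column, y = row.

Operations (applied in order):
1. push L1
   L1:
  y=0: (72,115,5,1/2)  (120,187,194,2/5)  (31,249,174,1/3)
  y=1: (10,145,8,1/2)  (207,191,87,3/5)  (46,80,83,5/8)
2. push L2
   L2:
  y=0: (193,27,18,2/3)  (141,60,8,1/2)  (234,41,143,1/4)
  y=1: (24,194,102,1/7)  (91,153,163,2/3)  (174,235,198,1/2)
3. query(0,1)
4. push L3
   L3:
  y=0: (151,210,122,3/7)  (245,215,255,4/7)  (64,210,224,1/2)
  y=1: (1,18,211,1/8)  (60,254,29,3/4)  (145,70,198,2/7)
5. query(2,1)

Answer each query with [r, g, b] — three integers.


at x=0,y=1 over L1,L2:
after L1 α=1/2: [5, 145/2, 4]
after L2 α=1/7: [54/7, 629/7, 18]
rounded: [8, 90, 18]

(2,1) stack=L1,L2,L3; from [0,0,0]:
+L1 (α=5/8) → [115/4, 50, 415/8]
+L2 (α=1/2) → [811/8, 285/2, 1999/16]
+L3 (α=2/7) → [6375/56, 1705/14, 2333/16]
= [114, 122, 146]


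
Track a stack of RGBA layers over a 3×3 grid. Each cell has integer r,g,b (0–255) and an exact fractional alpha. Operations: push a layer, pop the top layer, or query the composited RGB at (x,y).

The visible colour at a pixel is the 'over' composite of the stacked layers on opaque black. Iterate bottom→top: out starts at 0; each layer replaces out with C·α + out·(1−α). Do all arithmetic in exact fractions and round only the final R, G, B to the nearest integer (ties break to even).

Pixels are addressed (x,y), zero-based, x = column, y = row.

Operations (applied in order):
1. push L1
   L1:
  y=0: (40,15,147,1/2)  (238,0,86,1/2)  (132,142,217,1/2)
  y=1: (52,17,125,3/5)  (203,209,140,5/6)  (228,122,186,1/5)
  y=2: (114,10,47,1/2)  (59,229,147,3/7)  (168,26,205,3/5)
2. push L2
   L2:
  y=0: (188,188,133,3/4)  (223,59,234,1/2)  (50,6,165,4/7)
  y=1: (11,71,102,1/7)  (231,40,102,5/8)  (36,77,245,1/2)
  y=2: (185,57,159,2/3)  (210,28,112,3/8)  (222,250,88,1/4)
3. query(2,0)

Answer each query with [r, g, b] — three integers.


(2,0) stack=L1,L2; from [0,0,0]:
after L1 α=1/2: [66, 71, 217/2]
after L2 α=4/7: [398/7, 237/7, 1971/14]
rounded: [57, 34, 141]


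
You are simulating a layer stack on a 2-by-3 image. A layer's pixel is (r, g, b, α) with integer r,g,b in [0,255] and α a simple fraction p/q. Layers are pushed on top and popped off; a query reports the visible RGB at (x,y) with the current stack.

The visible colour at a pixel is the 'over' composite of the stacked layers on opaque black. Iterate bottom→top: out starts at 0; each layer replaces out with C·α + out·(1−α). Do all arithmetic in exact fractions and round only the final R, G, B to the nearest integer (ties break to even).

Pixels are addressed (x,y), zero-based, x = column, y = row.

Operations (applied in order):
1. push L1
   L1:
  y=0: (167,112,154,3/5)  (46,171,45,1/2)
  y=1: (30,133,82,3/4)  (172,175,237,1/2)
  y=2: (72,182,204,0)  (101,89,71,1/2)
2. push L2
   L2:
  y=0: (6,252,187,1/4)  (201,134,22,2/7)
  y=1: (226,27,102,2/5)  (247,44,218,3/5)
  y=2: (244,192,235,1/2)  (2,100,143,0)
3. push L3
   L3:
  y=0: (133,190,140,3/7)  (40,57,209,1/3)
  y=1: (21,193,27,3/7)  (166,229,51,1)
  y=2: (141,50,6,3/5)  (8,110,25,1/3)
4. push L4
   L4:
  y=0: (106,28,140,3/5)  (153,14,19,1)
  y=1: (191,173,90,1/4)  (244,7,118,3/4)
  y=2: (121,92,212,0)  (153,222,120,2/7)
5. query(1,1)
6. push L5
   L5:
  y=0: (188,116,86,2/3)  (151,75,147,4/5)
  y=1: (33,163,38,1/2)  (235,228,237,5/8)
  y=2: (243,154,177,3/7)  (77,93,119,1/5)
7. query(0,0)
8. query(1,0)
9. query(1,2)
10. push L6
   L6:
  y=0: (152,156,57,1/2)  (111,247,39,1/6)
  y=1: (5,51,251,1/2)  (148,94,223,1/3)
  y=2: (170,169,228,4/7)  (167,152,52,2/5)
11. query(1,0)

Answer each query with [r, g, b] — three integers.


(1,1) stack=L1,L2,L3,L4; from [0,0,0]:
+L1 (α=1/2) → [86, 175/2, 237/2]
+L2 (α=3/5) → [913/5, 307/5, 891/5]
+L3 (α=1) → [166, 229, 51]
+L4 (α=3/4) → [449/2, 125/2, 405/4]
rounded: [224, 62, 101]

(0,0) stack=L1,L2,L3,L4,L5; from [0,0,0]:
L1 α=3/5: [501/5, 336/5, 462/5]
L2 α=1/4: [1533/20, 567/5, 2321/20]
L3 α=3/7: [504/5, 5118/35, 4421/35]
L4 α=3/5: [2598/25, 13176/175, 23542/175]
L5 α=2/3: [11998/75, 53776/525, 53642/525]
rounded: [160, 102, 102]

query (1,0) [L1,L2,L3,L4,L5] — begin 0,0,0
after L1 α=1/2: [23, 171/2, 45/2]
after L2 α=2/7: [517/7, 1391/14, 313/14]
after L3 α=1/3: [438/7, 1790/21, 592/7]
after L4 α=1: [153, 14, 19]
after L5 α=4/5: [757/5, 314/5, 607/5]
= [151, 63, 121]

(1,2) stack=L1,L2,L3,L4,L5; from [0,0,0]:
after L1 α=1/2: [101/2, 89/2, 71/2]
after L2 α=0: [101/2, 89/2, 71/2]
after L3 α=1/3: [109/3, 199/3, 32]
after L4 α=2/7: [209/3, 2327/21, 400/7]
after L5 α=1/5: [1067/15, 11261/105, 2433/35]
rounded: [71, 107, 70]

query (1,0) [L1,L2,L3,L4,L5,L6] — begin 0,0,0
L1 α=1/2: [23, 171/2, 45/2]
L2 α=2/7: [517/7, 1391/14, 313/14]
L3 α=1/3: [438/7, 1790/21, 592/7]
L4 α=1: [153, 14, 19]
L5 α=4/5: [757/5, 314/5, 607/5]
L6 α=1/6: [434/3, 187/2, 323/3]
→ [145, 94, 108]


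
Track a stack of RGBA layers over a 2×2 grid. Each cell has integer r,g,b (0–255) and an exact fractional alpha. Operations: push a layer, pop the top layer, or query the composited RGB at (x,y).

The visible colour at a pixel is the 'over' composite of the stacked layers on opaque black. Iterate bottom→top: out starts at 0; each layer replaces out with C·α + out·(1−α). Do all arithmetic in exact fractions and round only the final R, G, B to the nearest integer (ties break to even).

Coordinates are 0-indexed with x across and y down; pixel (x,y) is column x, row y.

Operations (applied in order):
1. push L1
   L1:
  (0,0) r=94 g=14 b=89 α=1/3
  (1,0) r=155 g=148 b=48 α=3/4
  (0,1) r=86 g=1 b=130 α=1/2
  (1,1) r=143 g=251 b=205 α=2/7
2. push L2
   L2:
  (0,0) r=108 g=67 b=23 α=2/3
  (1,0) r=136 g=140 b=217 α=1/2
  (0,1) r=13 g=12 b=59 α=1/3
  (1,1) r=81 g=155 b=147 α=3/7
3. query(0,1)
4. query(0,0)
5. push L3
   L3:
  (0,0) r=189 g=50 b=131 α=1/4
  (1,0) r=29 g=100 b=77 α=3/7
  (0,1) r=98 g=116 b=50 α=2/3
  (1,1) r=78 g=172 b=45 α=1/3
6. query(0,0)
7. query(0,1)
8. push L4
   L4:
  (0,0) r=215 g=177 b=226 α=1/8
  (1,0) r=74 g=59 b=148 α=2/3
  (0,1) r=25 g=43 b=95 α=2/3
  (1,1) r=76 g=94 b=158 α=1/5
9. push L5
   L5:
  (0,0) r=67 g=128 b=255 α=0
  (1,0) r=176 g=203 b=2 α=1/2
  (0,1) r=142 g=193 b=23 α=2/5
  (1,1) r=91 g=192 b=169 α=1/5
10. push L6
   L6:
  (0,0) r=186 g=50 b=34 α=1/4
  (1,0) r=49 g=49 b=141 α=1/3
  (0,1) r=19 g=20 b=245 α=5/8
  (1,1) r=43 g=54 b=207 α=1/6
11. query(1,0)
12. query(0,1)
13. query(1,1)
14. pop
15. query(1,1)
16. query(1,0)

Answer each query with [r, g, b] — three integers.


query (0,1) [L1,L2] — begin 0,0,0
+L1 (α=1/2) → [43, 1/2, 65]
+L2 (α=1/3) → [33, 13/3, 63]
rounded: [33, 4, 63]

query (0,0) [L1,L2] — begin 0,0,0
after L1 α=1/3: [94/3, 14/3, 89/3]
after L2 α=2/3: [742/9, 416/9, 227/9]
rounded: [82, 46, 25]

query (0,0) [L1,L2,L3] — begin 0,0,0
after L1 α=1/3: [94/3, 14/3, 89/3]
after L2 α=2/3: [742/9, 416/9, 227/9]
after L3 α=1/4: [1309/12, 283/6, 155/3]
→ [109, 47, 52]

(0,1) stack=L1,L2,L3; from [0,0,0]:
L1 α=1/2: [43, 1/2, 65]
L2 α=1/3: [33, 13/3, 63]
L3 α=2/3: [229/3, 709/9, 163/3]
rounded: [76, 79, 54]

query (1,0) [L1,L2,L3,L4,L5,L6] — begin 0,0,0
+L1 (α=3/4) → [465/4, 111, 36]
+L2 (α=1/2) → [1009/8, 251/2, 253/2]
+L3 (α=3/7) → [169/2, 802/7, 737/7]
+L4 (α=2/3) → [155/2, 1628/21, 2809/21]
+L5 (α=1/2) → [507/4, 5891/42, 2851/42]
+L6 (α=1/3) → [605/6, 6920/63, 5812/63]
rounded: [101, 110, 92]

query (0,1) [L1,L2,L3,L4,L5,L6] — begin 0,0,0
+L1 (α=1/2) → [43, 1/2, 65]
+L2 (α=1/3) → [33, 13/3, 63]
+L3 (α=2/3) → [229/3, 709/9, 163/3]
+L4 (α=2/3) → [379/9, 1483/27, 733/9]
+L5 (α=2/5) → [1231/15, 4957/45, 871/15]
+L6 (α=5/8) → [853/20, 6457/120, 1749/10]
→ [43, 54, 175]

query (1,1) [L1,L2,L3,L4,L5,L6] — begin 0,0,0
after L1 α=2/7: [286/7, 502/7, 410/7]
after L2 α=3/7: [2845/49, 5263/49, 4727/49]
after L3 α=1/3: [9512/147, 6318/49, 11659/147]
after L4 α=1/5: [9844/147, 29878/245, 69862/735]
after L5 α=1/5: [52753/735, 166552/1225, 403663/3675]
after L6 α=1/6: [29537/441, 89891/735, 277904/2205]
rounded: [67, 122, 126]

at x=1,y=1 over L1,L2,L3,L4,L5:
+L1 (α=2/7) → [286/7, 502/7, 410/7]
+L2 (α=3/7) → [2845/49, 5263/49, 4727/49]
+L3 (α=1/3) → [9512/147, 6318/49, 11659/147]
+L4 (α=1/5) → [9844/147, 29878/245, 69862/735]
+L5 (α=1/5) → [52753/735, 166552/1225, 403663/3675]
rounded: [72, 136, 110]

(1,0) stack=L1,L2,L3,L4,L5; from [0,0,0]:
+L1 (α=3/4) → [465/4, 111, 36]
+L2 (α=1/2) → [1009/8, 251/2, 253/2]
+L3 (α=3/7) → [169/2, 802/7, 737/7]
+L4 (α=2/3) → [155/2, 1628/21, 2809/21]
+L5 (α=1/2) → [507/4, 5891/42, 2851/42]
→ [127, 140, 68]


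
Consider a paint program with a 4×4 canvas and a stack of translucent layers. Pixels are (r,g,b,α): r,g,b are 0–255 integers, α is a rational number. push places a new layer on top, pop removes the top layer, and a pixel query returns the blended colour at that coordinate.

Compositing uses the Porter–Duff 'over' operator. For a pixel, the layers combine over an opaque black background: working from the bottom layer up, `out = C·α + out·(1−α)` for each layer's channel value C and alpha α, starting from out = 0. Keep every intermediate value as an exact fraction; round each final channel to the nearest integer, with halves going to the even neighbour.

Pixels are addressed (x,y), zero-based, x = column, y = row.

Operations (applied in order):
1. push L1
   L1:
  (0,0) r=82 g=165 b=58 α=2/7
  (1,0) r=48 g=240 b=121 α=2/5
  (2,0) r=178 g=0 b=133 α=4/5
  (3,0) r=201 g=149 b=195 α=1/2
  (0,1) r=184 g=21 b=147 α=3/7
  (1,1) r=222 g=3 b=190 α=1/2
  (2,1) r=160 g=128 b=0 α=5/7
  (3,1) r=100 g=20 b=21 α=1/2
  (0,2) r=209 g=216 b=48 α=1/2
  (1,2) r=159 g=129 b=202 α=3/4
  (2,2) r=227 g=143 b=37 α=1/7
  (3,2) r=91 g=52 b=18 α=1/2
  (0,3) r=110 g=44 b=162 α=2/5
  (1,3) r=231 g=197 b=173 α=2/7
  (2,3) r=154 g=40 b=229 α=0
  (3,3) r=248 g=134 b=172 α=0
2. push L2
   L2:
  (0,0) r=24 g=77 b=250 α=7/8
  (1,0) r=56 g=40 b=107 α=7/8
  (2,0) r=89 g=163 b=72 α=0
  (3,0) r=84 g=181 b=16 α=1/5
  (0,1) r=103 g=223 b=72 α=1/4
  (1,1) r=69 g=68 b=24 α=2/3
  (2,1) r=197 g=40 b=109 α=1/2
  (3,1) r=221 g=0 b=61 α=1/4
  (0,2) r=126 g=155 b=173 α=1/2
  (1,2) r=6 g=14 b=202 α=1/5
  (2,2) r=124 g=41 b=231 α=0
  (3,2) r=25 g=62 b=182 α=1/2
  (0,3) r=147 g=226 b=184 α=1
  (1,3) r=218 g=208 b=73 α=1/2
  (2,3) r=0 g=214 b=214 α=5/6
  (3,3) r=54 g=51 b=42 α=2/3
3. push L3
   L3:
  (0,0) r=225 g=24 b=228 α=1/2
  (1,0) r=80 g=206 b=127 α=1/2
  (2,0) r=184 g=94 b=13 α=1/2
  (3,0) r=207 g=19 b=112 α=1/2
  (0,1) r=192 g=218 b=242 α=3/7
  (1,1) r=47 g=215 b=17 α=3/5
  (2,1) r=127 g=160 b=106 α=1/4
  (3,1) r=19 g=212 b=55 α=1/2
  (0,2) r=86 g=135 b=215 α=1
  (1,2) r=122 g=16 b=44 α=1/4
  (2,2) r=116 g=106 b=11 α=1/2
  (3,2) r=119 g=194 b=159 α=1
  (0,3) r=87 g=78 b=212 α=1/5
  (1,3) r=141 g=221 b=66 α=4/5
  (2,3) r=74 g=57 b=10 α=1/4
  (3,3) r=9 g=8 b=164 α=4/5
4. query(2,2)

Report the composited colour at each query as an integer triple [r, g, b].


at x=2,y=2 over L1,L2,L3:
+L1 (α=1/7) → [227/7, 143/7, 37/7]
+L2 (α=0) → [227/7, 143/7, 37/7]
+L3 (α=1/2) → [1039/14, 885/14, 57/7]
→ [74, 63, 8]


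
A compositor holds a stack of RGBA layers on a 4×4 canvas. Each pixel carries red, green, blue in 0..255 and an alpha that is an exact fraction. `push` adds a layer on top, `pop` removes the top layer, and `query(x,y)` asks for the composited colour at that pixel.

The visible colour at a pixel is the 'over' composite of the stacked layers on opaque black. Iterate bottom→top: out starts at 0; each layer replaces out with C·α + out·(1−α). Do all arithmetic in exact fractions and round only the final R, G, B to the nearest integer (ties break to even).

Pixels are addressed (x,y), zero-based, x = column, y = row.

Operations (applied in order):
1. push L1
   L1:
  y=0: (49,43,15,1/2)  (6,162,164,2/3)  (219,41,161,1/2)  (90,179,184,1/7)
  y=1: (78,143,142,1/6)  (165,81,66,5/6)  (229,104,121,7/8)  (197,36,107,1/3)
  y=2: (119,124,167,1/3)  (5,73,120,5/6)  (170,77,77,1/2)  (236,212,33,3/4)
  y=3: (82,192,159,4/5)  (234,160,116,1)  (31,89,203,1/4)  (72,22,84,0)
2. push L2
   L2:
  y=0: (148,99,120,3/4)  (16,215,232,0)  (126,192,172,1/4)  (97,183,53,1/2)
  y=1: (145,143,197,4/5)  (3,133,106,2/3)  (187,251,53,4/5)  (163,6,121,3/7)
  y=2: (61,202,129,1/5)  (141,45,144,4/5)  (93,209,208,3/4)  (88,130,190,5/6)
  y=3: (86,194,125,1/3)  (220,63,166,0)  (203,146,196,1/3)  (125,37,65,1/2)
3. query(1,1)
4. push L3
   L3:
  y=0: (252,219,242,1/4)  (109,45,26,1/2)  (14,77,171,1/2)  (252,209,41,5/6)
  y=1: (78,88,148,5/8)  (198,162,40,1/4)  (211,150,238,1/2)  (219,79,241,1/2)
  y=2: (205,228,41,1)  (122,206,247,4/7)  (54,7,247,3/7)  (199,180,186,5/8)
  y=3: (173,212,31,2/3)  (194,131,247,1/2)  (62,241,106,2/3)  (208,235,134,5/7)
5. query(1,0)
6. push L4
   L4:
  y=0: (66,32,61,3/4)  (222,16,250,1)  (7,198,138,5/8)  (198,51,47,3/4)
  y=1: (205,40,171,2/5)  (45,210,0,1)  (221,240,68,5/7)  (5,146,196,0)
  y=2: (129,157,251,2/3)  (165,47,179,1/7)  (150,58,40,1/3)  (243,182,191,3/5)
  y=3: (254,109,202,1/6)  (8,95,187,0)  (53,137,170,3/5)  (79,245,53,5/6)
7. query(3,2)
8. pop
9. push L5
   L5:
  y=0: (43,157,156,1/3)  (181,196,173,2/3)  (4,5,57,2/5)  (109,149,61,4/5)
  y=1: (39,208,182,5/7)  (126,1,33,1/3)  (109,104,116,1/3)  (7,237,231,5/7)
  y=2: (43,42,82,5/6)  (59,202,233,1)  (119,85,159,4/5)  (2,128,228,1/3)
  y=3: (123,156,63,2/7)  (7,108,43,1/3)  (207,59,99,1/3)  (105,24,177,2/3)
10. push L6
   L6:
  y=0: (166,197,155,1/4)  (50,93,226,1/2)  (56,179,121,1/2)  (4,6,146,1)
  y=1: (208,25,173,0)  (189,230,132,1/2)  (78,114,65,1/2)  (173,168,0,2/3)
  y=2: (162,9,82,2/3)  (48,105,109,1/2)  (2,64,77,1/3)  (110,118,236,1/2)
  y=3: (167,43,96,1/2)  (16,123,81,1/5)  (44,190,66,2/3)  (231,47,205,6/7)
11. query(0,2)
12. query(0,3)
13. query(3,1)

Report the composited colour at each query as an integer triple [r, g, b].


query (1,1) [L1,L2] — begin 0,0,0
after L1 α=5/6: [275/2, 135/2, 55]
after L2 α=2/3: [287/6, 667/6, 89]
= [48, 111, 89]

at x=1,y=0 over L1,L2,L3:
after L1 α=2/3: [4, 108, 328/3]
after L2 α=0: [4, 108, 328/3]
after L3 α=1/2: [113/2, 153/2, 203/3]
= [56, 76, 68]

query (3,2) [L1,L2,L3,L4] — begin 0,0,0
after L1 α=3/4: [177, 159, 99/4]
after L2 α=5/6: [617/6, 809/6, 3899/24]
after L3 α=5/8: [2607/16, 2609/16, 11339/64]
after L4 α=3/5: [8439/40, 6977/40, 5935/32]
rounded: [211, 174, 185]

(0,2) stack=L1,L2,L3,L5,L6; from [0,0,0]:
L1 α=1/3: [119/3, 124/3, 167/3]
L2 α=1/5: [659/15, 1102/15, 211/3]
L3 α=1: [205, 228, 41]
L5 α=5/6: [70, 73, 451/6]
L6 α=2/3: [394/3, 91/3, 1435/18]
→ [131, 30, 80]

at x=0,y=3 over L1,L2,L3,L5,L6:
after L1 α=4/5: [328/5, 768/5, 636/5]
after L2 α=1/3: [362/5, 2506/15, 1897/15]
after L3 α=2/3: [2092/15, 8866/45, 2827/45]
after L5 α=2/7: [2830/21, 11674/63, 3961/63]
after L6 α=1/2: [6337/42, 14383/126, 10009/126]
rounded: [151, 114, 79]

(3,1) stack=L1,L2,L3,L5,L6; from [0,0,0]:
L1 α=1/3: [197/3, 12, 107/3]
L2 α=3/7: [2255/21, 66/7, 1517/21]
L3 α=1/2: [3427/21, 619/14, 3289/21]
L5 α=5/7: [7589/147, 8914/49, 30833/147]
L6 α=2/3: [58451/441, 25378/147, 30833/441]
= [133, 173, 70]
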